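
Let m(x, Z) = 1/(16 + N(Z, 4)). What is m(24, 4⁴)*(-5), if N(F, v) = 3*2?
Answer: -5/22 ≈ -0.22727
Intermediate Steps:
N(F, v) = 6
m(x, Z) = 1/22 (m(x, Z) = 1/(16 + 6) = 1/22)
m(24, 4⁴)*(-5) = (1/22)*(-5) = -5/22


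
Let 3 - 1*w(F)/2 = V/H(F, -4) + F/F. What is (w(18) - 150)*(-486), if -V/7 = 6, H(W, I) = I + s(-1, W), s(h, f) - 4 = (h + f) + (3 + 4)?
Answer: 69255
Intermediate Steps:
s(h, f) = 11 + f + h (s(h, f) = 4 + ((h + f) + (3 + 4)) = 4 + ((f + h) + 7) = 4 + (7 + f + h) = 11 + f + h)
H(W, I) = 10 + I + W (H(W, I) = I + (11 + W - 1) = I + (10 + W) = 10 + I + W)
V = -42 (V = -7*6 = -42)
w(F) = 4 + 84/(6 + F) (w(F) = 6 - 2*(-42/(10 - 4 + F) + F/F) = 6 - 2*(-42/(6 + F) + 1) = 6 - 2*(1 - 42/(6 + F)) = 6 + (-2 + 84/(6 + F)) = 4 + 84/(6 + F))
(w(18) - 150)*(-486) = (4*(27 + 18)/(6 + 18) - 150)*(-486) = (4*45/24 - 150)*(-486) = (4*(1/24)*45 - 150)*(-486) = (15/2 - 150)*(-486) = -285/2*(-486) = 69255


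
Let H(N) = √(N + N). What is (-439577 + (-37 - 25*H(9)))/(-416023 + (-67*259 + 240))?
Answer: 219807/216568 + 75*√2/433136 ≈ 1.0152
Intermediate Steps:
H(N) = √2*√N (H(N) = √(2*N) = √2*√N)
(-439577 + (-37 - 25*H(9)))/(-416023 + (-67*259 + 240)) = (-439577 + (-37 - 25*√2*√9))/(-416023 + (-67*259 + 240)) = (-439577 + (-37 - 25*√2*3))/(-416023 + (-17353 + 240)) = (-439577 + (-37 - 75*√2))/(-416023 - 17113) = (-439577 + (-37 - 75*√2))/(-433136) = (-439614 - 75*√2)*(-1/433136) = 219807/216568 + 75*√2/433136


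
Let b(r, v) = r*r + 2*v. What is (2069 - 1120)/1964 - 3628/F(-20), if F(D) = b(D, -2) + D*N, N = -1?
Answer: -420663/51064 ≈ -8.2380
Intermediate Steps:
b(r, v) = r² + 2*v
F(D) = -4 + D² - D (F(D) = (D² + 2*(-2)) + D*(-1) = (D² - 4) - D = (-4 + D²) - D = -4 + D² - D)
(2069 - 1120)/1964 - 3628/F(-20) = (2069 - 1120)/1964 - 3628/(-4 + (-20)² - 1*(-20)) = 949*(1/1964) - 3628/(-4 + 400 + 20) = 949/1964 - 3628/416 = 949/1964 - 3628*1/416 = 949/1964 - 907/104 = -420663/51064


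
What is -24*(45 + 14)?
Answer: -1416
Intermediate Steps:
-24*(45 + 14) = -24*59 = -1416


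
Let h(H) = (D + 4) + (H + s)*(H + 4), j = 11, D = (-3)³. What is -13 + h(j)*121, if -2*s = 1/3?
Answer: 33733/2 ≈ 16867.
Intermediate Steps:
s = -⅙ (s = -½/3 = -½*⅓ = -⅙ ≈ -0.16667)
D = -27
h(H) = -23 + (4 + H)*(-⅙ + H) (h(H) = (-27 + 4) + (H - ⅙)*(H + 4) = -23 + (-⅙ + H)*(4 + H) = -23 + (4 + H)*(-⅙ + H))
-13 + h(j)*121 = -13 + (-71/3 + 11² + (23/6)*11)*121 = -13 + (-71/3 + 121 + 253/6)*121 = -13 + (279/2)*121 = -13 + 33759/2 = 33733/2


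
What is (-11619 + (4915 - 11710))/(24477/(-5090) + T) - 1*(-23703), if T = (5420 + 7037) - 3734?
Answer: 1051740953619/44375593 ≈ 23701.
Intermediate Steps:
T = 8723 (T = 12457 - 3734 = 8723)
(-11619 + (4915 - 11710))/(24477/(-5090) + T) - 1*(-23703) = (-11619 + (4915 - 11710))/(24477/(-5090) + 8723) - 1*(-23703) = (-11619 - 6795)/(24477*(-1/5090) + 8723) + 23703 = -18414/(-24477/5090 + 8723) + 23703 = -18414/44375593/5090 + 23703 = -18414*5090/44375593 + 23703 = -93727260/44375593 + 23703 = 1051740953619/44375593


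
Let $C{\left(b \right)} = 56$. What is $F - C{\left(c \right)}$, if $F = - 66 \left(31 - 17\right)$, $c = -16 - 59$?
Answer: $-980$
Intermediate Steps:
$c = -75$ ($c = -16 - 59 = -75$)
$F = -924$ ($F = \left(-66\right) 14 = -924$)
$F - C{\left(c \right)} = -924 - 56 = -980$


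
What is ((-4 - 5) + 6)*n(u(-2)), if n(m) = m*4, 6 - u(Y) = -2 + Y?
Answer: -120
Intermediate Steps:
u(Y) = 8 - Y (u(Y) = 6 - (-2 + Y) = 6 + (2 - Y) = 8 - Y)
n(m) = 4*m
((-4 - 5) + 6)*n(u(-2)) = ((-4 - 5) + 6)*(4*(8 - 1*(-2))) = (-9 + 6)*(4*(8 + 2)) = -12*10 = -3*40 = -120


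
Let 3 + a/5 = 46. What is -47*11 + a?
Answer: -302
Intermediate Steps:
a = 215 (a = -15 + 5*46 = -15 + 230 = 215)
-47*11 + a = -47*11 + 215 = -517 + 215 = -302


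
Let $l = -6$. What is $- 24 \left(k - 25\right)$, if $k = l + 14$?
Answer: $408$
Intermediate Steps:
$k = 8$ ($k = -6 + 14 = 8$)
$- 24 \left(k - 25\right) = - 24 \left(8 - 25\right) = \left(-24\right) \left(-17\right) = 408$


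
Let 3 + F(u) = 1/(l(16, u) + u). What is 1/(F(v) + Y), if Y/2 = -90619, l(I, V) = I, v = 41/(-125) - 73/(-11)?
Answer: -30674/5559385059 ≈ -5.5175e-6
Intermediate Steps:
v = 8674/1375 (v = 41*(-1/125) - 73*(-1/11) = -41/125 + 73/11 = 8674/1375 ≈ 6.3084)
Y = -181238 (Y = 2*(-90619) = -181238)
F(u) = -3 + 1/(16 + u)
1/(F(v) + Y) = 1/((-47 - 3*8674/1375)/(16 + 8674/1375) - 181238) = 1/((-47 - 26022/1375)/(30674/1375) - 181238) = 1/((1375/30674)*(-90647/1375) - 181238) = 1/(-90647/30674 - 181238) = 1/(-5559385059/30674) = -30674/5559385059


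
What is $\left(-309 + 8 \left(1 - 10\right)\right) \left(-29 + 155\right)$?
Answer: $-48006$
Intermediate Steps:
$\left(-309 + 8 \left(1 - 10\right)\right) \left(-29 + 155\right) = \left(-309 + 8 \left(-9\right)\right) 126 = \left(-309 - 72\right) 126 = \left(-381\right) 126 = -48006$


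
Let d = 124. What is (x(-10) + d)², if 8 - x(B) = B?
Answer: 20164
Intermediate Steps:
x(B) = 8 - B
(x(-10) + d)² = ((8 - 1*(-10)) + 124)² = ((8 + 10) + 124)² = (18 + 124)² = 142² = 20164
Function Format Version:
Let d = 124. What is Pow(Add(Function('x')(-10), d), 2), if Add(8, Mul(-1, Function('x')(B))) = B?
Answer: 20164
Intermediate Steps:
Function('x')(B) = Add(8, Mul(-1, B))
Pow(Add(Function('x')(-10), d), 2) = Pow(Add(Add(8, Mul(-1, -10)), 124), 2) = Pow(Add(Add(8, 10), 124), 2) = Pow(Add(18, 124), 2) = Pow(142, 2) = 20164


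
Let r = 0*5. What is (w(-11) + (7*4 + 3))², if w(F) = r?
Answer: 961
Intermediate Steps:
r = 0
w(F) = 0
(w(-11) + (7*4 + 3))² = (0 + (7*4 + 3))² = (0 + (28 + 3))² = (0 + 31)² = 31² = 961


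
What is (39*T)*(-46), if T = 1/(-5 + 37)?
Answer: -897/16 ≈ -56.063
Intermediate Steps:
T = 1/32 ≈ 0.031250
(39*T)*(-46) = (39*(1/32))*(-46) = (39/32)*(-46) = -897/16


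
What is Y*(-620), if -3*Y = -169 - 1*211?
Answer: -235600/3 ≈ -78533.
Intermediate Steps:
Y = 380/3 (Y = -(-169 - 1*211)/3 = -(-169 - 211)/3 = -⅓*(-380) = 380/3 ≈ 126.67)
Y*(-620) = (380/3)*(-620) = -235600/3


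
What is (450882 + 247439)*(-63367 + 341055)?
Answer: 193915361848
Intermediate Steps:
(450882 + 247439)*(-63367 + 341055) = 698321*277688 = 193915361848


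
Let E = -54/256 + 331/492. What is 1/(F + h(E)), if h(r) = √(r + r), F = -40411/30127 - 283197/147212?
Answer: -31597924901875577585808/94231434011498970505261 - 9834860524503746888*√894333/94231434011498970505261 ≈ -0.43402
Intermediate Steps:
E = 7271/15744 (E = -54*1/256 + 331*(1/492) = -27/128 + 331/492 = 7271/15744 ≈ 0.46183)
F = -14480860151/4435055924 (F = -40411*1/30127 - 283197*1/147212 = -40411/30127 - 283197/147212 = -14480860151/4435055924 ≈ -3.2651)
h(r) = √2*√r (h(r) = √(2*r) = √2*√r)
1/(F + h(E)) = 1/(-14480860151/4435055924 + √2*√(7271/15744)) = 1/(-14480860151/4435055924 + √2*(√1788666/1968)) = 1/(-14480860151/4435055924 + √894333/984)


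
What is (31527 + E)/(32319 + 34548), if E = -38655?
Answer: -2376/22289 ≈ -0.10660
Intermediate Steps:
(31527 + E)/(32319 + 34548) = (31527 - 38655)/(32319 + 34548) = -7128/66867 = -7128*1/66867 = -2376/22289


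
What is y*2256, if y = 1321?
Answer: 2980176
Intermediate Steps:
y*2256 = 1321*2256 = 2980176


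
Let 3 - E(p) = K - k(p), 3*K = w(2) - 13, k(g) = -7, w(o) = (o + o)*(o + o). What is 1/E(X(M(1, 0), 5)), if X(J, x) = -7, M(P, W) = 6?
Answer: -⅕ ≈ -0.20000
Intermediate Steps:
w(o) = 4*o² (w(o) = (2*o)*(2*o) = 4*o²)
K = 1 (K = (4*2² - 13)/3 = (4*4 - 13)/3 = (16 - 13)/3 = (⅓)*3 = 1)
E(p) = -5 (E(p) = 3 - (1 - 1*(-7)) = 3 - (1 + 7) = 3 - 1*8 = 3 - 8 = -5)
1/E(X(M(1, 0), 5)) = 1/(-5) = -⅕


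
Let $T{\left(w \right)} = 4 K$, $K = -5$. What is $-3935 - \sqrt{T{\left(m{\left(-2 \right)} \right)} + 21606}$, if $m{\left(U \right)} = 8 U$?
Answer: $-3935 - \sqrt{21586} \approx -4081.9$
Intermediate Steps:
$T{\left(w \right)} = -20$ ($T{\left(w \right)} = 4 \left(-5\right) = -20$)
$-3935 - \sqrt{T{\left(m{\left(-2 \right)} \right)} + 21606} = -3935 - \sqrt{-20 + 21606} = -3935 - \sqrt{21586}$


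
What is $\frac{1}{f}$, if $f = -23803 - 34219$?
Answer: $- \frac{1}{58022} \approx -1.7235 \cdot 10^{-5}$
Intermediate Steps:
$f = -58022$
$\frac{1}{f} = \frac{1}{-58022} = - \frac{1}{58022}$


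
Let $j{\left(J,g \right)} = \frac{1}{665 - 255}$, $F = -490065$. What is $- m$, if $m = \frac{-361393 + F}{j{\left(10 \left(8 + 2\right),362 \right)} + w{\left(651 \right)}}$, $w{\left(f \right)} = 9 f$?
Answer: $\frac{349097780}{2402191} \approx 145.32$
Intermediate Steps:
$j{\left(J,g \right)} = \frac{1}{410}$
$m = - \frac{349097780}{2402191}$ ($m = \frac{-361393 - 490065}{\frac{1}{410} + 9 \cdot 651} = - \frac{851458}{\frac{1}{410} + 5859} = - \frac{851458}{\frac{2402191}{410}} = \left(-851458\right) \frac{410}{2402191} = - \frac{349097780}{2402191} \approx -145.32$)
$- m = \left(-1\right) \left(- \frac{349097780}{2402191}\right) = \frac{349097780}{2402191}$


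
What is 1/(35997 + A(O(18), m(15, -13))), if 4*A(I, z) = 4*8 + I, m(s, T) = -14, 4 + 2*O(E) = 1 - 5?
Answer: 1/36004 ≈ 2.7775e-5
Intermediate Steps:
O(E) = -4 (O(E) = -2 + (1 - 5)/2 = -2 + (1/2)*(-4) = -2 - 2 = -4)
A(I, z) = 8 + I/4 (A(I, z) = (4*8 + I)/4 = (32 + I)/4 = 8 + I/4)
1/(35997 + A(O(18), m(15, -13))) = 1/(35997 + (8 + (1/4)*(-4))) = 1/(35997 + (8 - 1)) = 1/(35997 + 7) = 1/36004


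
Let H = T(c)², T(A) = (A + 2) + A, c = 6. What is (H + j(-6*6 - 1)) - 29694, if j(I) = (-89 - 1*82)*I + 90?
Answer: -23081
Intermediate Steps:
j(I) = 90 - 171*I (j(I) = (-89 - 82)*I + 90 = -171*I + 90 = 90 - 171*I)
T(A) = 2 + 2*A (T(A) = (2 + A) + A = 2 + 2*A)
H = 196 (H = (2 + 2*6)² = (2 + 12)² = 14² = 196)
(H + j(-6*6 - 1)) - 29694 = (196 + (90 - 171*(-6*6 - 1))) - 29694 = (196 + (90 - 171*(-36 - 1))) - 29694 = (196 + (90 - 171*(-37))) - 29694 = (196 + (90 + 6327)) - 29694 = (196 + 6417) - 29694 = 6613 - 29694 = -23081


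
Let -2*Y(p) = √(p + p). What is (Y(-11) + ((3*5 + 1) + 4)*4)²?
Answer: (160 - I*√22)²/4 ≈ 6394.5 - 375.23*I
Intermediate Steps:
Y(p) = -√2*√p/2 (Y(p) = -√(p + p)/2 = -√2*√p/2)
(Y(-11) + ((3*5 + 1) + 4)*4)² = (-√2*√(-11)/2 + ((3*5 + 1) + 4)*4)² = (-√2*I*√11/2 + ((15 + 1) + 4)*4)² = (-I*√22/2 + (16 + 4)*4)² = (-I*√22/2 + 20*4)² = (-I*√22/2 + 80)² = (80 - I*√22/2)²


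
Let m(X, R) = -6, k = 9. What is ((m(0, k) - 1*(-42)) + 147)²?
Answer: 33489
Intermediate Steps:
((m(0, k) - 1*(-42)) + 147)² = ((-6 - 1*(-42)) + 147)² = ((-6 + 42) + 147)² = (36 + 147)² = 183² = 33489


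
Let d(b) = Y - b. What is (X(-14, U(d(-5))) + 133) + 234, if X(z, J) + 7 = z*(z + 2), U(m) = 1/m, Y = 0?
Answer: 528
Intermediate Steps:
d(b) = -b (d(b) = 0 - b = -b)
U(m) = 1/m
X(z, J) = -7 + z*(2 + z) (X(z, J) = -7 + z*(z + 2) = -7 + z*(2 + z))
(X(-14, U(d(-5))) + 133) + 234 = ((-7 + (-14)² + 2*(-14)) + 133) + 234 = ((-7 + 196 - 28) + 133) + 234 = (161 + 133) + 234 = 294 + 234 = 528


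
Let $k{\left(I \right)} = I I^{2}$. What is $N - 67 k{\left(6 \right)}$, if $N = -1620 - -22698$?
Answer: $6606$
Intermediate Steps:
$k{\left(I \right)} = I^{3}$
$N = 21078$ ($N = -1620 + 22698 = 21078$)
$N - 67 k{\left(6 \right)} = 21078 - 67 \cdot 6^{3} = 21078 - 14472 = 6606$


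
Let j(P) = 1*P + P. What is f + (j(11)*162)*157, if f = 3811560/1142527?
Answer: 639302509356/1142527 ≈ 5.5955e+5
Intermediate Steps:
j(P) = 2*P (j(P) = P + P = 2*P)
f = 3811560/1142527 (f = 3811560*(1/1142527) = 3811560/1142527 ≈ 3.3361)
f + (j(11)*162)*157 = 3811560/1142527 + ((2*11)*162)*157 = 3811560/1142527 + (22*162)*157 = 3811560/1142527 + 3564*157 = 3811560/1142527 + 559548 = 639302509356/1142527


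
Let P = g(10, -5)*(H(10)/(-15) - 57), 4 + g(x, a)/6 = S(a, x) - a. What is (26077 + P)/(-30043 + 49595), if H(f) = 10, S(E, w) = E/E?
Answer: 25385/19552 ≈ 1.2983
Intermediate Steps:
S(E, w) = 1
g(x, a) = -18 - 6*a (g(x, a) = -24 + 6*(1 - a) = -24 + (6 - 6*a) = -18 - 6*a)
P = -692 (P = (-18 - 6*(-5))*(10/(-15) - 57) = (-18 + 30)*(10*(-1/15) - 57) = 12*(-2/3 - 57) = 12*(-173/3) = -692)
(26077 + P)/(-30043 + 49595) = (26077 - 692)/(-30043 + 49595) = 25385/19552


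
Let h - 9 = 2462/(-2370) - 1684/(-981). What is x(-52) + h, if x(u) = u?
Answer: -16399642/387495 ≈ -42.322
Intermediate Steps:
h = 3750098/387495 (h = 9 + (2462/(-2370) - 1684/(-981)) = 9 + (2462*(-1/2370) - 1684*(-1/981)) = 9 + (-1231/1185 + 1684/981) = 9 + 262643/387495 = 3750098/387495 ≈ 9.6778)
x(-52) + h = -52 + 3750098/387495 = -16399642/387495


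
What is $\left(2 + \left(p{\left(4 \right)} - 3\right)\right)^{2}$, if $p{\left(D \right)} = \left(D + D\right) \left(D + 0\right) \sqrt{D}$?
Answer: $3969$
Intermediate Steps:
$p{\left(D \right)} = 2 D^{\frac{5}{2}}$ ($p{\left(D \right)} = 2 D D \sqrt{D} = 2 D^{2} \sqrt{D} = 2 D^{\frac{5}{2}}$)
$\left(2 + \left(p{\left(4 \right)} - 3\right)\right)^{2} = \left(2 + \left(2 \cdot 4^{\frac{5}{2}} - 3\right)\right)^{2} = \left(2 + \left(2 \cdot 32 - 3\right)\right)^{2} = \left(2 + \left(64 - 3\right)\right)^{2} = \left(2 + 61\right)^{2} = 63^{2} = 3969$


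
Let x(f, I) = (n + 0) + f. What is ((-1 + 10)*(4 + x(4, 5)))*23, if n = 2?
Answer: 2070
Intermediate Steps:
x(f, I) = 2 + f (x(f, I) = (2 + 0) + f = 2 + f)
((-1 + 10)*(4 + x(4, 5)))*23 = ((-1 + 10)*(4 + (2 + 4)))*23 = (9*(4 + 6))*23 = (9*10)*23 = 90*23 = 2070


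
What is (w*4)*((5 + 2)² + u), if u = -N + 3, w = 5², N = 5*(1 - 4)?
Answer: 6700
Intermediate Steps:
N = -15 (N = 5*(-3) = -15)
w = 25
u = 18 (u = -1*(-15) + 3 = 15 + 3 = 18)
(w*4)*((5 + 2)² + u) = (25*4)*((5 + 2)² + 18) = 100*(7² + 18) = 100*(49 + 18) = 100*67 = 6700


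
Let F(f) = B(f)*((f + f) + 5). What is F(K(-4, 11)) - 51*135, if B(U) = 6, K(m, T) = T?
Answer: -6723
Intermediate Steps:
F(f) = 30 + 12*f (F(f) = 6*((f + f) + 5) = 6*(2*f + 5) = 6*(5 + 2*f) = 30 + 12*f)
F(K(-4, 11)) - 51*135 = (30 + 12*11) - 51*135 = (30 + 132) - 6885 = 162 - 6885 = -6723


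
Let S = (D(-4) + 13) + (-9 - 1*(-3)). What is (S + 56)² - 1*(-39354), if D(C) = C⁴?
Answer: 141115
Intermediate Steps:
S = 263 (S = ((-4)⁴ + 13) + (-9 - 1*(-3)) = (256 + 13) + (-9 + 3) = 269 - 6 = 263)
(S + 56)² - 1*(-39354) = (263 + 56)² - 1*(-39354) = 319² + 39354 = 101761 + 39354 = 141115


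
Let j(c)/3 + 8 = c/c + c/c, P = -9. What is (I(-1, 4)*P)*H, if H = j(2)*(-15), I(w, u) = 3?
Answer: -7290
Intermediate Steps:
j(c) = -18 (j(c) = -24 + 3*(c/c + c/c) = -24 + 3*(1 + 1) = -24 + 3*2 = -24 + 6 = -18)
H = 270 (H = -18*(-15) = 270)
(I(-1, 4)*P)*H = (3*(-9))*270 = -27*270 = -7290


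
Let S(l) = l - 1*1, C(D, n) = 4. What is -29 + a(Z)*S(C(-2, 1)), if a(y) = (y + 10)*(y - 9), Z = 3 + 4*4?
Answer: 841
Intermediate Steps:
S(l) = -1 + l (S(l) = l - 1 = -1 + l)
Z = 19 (Z = 3 + 16 = 19)
a(y) = (-9 + y)*(10 + y) (a(y) = (10 + y)*(-9 + y) = (-9 + y)*(10 + y))
-29 + a(Z)*S(C(-2, 1)) = -29 + (-90 + 19 + 19**2)*(-1 + 4) = -29 + (-90 + 19 + 361)*3 = -29 + 290*3 = -29 + 870 = 841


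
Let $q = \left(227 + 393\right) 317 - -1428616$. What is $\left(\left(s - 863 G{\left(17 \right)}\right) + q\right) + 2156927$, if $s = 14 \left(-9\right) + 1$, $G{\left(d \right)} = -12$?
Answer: $3792314$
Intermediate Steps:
$s = -125$ ($s = -126 + 1 = -125$)
$q = 1625156$ ($q = 620 \cdot 317 + 1428616 = 196540 + 1428616 = 1625156$)
$\left(\left(s - 863 G{\left(17 \right)}\right) + q\right) + 2156927 = \left(\left(-125 - -10356\right) + 1625156\right) + 2156927 = \left(\left(-125 + 10356\right) + 1625156\right) + 2156927 = \left(10231 + 1625156\right) + 2156927 = 1635387 + 2156927 = 3792314$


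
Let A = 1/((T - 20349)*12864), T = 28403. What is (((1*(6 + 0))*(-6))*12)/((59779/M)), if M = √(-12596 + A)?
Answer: -45*I*√84506085096097386/16128912211 ≈ -0.81106*I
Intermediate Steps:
A = 1/103606656 (A = 1/((28403 - 20349)*12864) = (1/12864)/8054 = (1/8054)*(1/12864) = 1/103606656 ≈ 9.6519e-9)
M = 5*I*√84506085096097386/12950832 (M = √(-12596 + 1/103606656) = √(-1305029438975/103606656) = 5*I*√84506085096097386/12950832 ≈ 112.23*I)
(((1*(6 + 0))*(-6))*12)/((59779/M)) = (((1*(6 + 0))*(-6))*12)/((59779/((5*I*√84506085096097386/12950832)))) = (((1*6)*(-6))*12)/((59779*(-8*I*√84506085096097386/261005887795))) = ((6*(-6))*12)/((-478232*I*√84506085096097386/261005887795)) = (-36*12)*(5*I*√84506085096097386/774187786128) = -45*I*√84506085096097386/16128912211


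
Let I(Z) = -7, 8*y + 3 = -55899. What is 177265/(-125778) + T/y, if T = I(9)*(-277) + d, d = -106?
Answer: -1958979437/1171873626 ≈ -1.6717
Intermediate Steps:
y = -27951/4 (y = -3/8 + (⅛)*(-55899) = -3/8 - 55899/8 = -27951/4 ≈ -6987.8)
T = 1833 (T = -7*(-277) - 106 = 1939 - 106 = 1833)
177265/(-125778) + T/y = 177265/(-125778) + 1833/(-27951/4) = 177265*(-1/125778) + 1833*(-4/27951) = -177265/125778 - 2444/9317 = -1958979437/1171873626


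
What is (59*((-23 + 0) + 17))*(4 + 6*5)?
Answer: -12036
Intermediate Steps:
(59*((-23 + 0) + 17))*(4 + 6*5) = (59*(-23 + 17))*(4 + 30) = (59*(-6))*34 = -354*34 = -12036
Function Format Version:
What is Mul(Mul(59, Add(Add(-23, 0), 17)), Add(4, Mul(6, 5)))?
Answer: -12036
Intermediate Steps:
Mul(Mul(59, Add(Add(-23, 0), 17)), Add(4, Mul(6, 5))) = Mul(Mul(59, Add(-23, 17)), Add(4, 30)) = Mul(Mul(59, -6), 34) = Mul(-354, 34) = -12036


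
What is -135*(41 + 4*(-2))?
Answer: -4455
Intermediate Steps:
-135*(41 + 4*(-2)) = -135*(41 - 8) = -135*33 = -4455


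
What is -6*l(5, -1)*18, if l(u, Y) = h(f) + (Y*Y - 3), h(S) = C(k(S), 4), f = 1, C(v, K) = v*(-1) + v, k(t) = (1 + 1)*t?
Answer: 216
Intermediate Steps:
k(t) = 2*t
C(v, K) = 0 (C(v, K) = -v + v = 0)
h(S) = 0
l(u, Y) = -3 + Y² (l(u, Y) = 0 + (Y*Y - 3) = 0 + (Y² - 3) = 0 + (-3 + Y²) = -3 + Y²)
-6*l(5, -1)*18 = -6*(-3 + (-1)²)*18 = -6*(-3 + 1)*18 = -6*(-2)*18 = 12*18 = 216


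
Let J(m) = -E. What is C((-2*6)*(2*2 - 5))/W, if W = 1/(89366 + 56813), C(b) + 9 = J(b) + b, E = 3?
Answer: 0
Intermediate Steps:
J(m) = -3 (J(m) = -1*3 = -3)
C(b) = -12 + b (C(b) = -9 + (-3 + b) = -12 + b)
W = 1/146179 ≈ 6.8409e-6
C((-2*6)*(2*2 - 5))/W = (-12 + (-2*6)*(2*2 - 5))/(1/146179) = (-12 - 12*(4 - 5))*146179 = (-12 - 12*(-1))*146179 = (-12 + 12)*146179 = 0*146179 = 0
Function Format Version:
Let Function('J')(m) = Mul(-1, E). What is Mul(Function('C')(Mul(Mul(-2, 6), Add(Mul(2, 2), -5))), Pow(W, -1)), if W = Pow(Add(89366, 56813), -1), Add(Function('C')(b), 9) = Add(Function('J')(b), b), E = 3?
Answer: 0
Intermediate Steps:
Function('J')(m) = -3 (Function('J')(m) = Mul(-1, 3) = -3)
Function('C')(b) = Add(-12, b) (Function('C')(b) = Add(-9, Add(-3, b)) = Add(-12, b))
W = Rational(1, 146179) (W = Pow(146179, -1) = Rational(1, 146179) ≈ 6.8409e-6)
Mul(Function('C')(Mul(Mul(-2, 6), Add(Mul(2, 2), -5))), Pow(W, -1)) = Mul(Add(-12, Mul(Mul(-2, 6), Add(Mul(2, 2), -5))), Pow(Rational(1, 146179), -1)) = Mul(Add(-12, Mul(-12, Add(4, -5))), 146179) = Mul(Add(-12, Mul(-12, -1)), 146179) = Mul(Add(-12, 12), 146179) = Mul(0, 146179) = 0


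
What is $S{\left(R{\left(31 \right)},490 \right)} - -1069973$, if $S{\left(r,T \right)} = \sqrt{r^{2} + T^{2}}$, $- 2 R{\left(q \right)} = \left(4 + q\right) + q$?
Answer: $1069973 + \sqrt{241189} \approx 1.0705 \cdot 10^{6}$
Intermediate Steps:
$R{\left(q \right)} = -2 - q$ ($R{\left(q \right)} = - \frac{\left(4 + q\right) + q}{2} = - \frac{4 + 2 q}{2} = -2 - q$)
$S{\left(r,T \right)} = \sqrt{T^{2} + r^{2}}$
$S{\left(R{\left(31 \right)},490 \right)} - -1069973 = \sqrt{490^{2} + \left(-2 - 31\right)^{2}} - -1069973 = \sqrt{240100 + \left(-2 - 31\right)^{2}} + 1069973 = \sqrt{240100 + \left(-33\right)^{2}} + 1069973 = \sqrt{240100 + 1089} + 1069973 = \sqrt{241189} + 1069973 = 1069973 + \sqrt{241189}$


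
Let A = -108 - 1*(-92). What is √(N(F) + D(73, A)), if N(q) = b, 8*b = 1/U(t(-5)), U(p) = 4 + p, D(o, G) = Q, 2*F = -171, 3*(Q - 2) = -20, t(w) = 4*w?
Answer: I*√10770/48 ≈ 2.1621*I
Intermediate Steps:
Q = -14/3 (Q = 2 + (⅓)*(-20) = 2 - 20/3 = -14/3 ≈ -4.6667)
F = -171/2 (F = (½)*(-171) = -171/2 ≈ -85.500)
A = -16 (A = -108 + 92 = -16)
D(o, G) = -14/3
b = -1/128 (b = 1/(8*(4 + 4*(-5))) = 1/(8*(4 - 20)) = (⅛)/(-16) = (⅛)*(-1/16) = -1/128 ≈ -0.0078125)
N(q) = -1/128
√(N(F) + D(73, A)) = √(-1/128 - 14/3) = √(-1795/384) = I*√10770/48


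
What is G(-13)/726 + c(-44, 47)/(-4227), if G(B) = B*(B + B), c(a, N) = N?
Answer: 77478/170489 ≈ 0.45445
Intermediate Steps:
G(B) = 2*B² (G(B) = B*(2*B) = 2*B²)
G(-13)/726 + c(-44, 47)/(-4227) = (2*(-13)²)/726 + 47/(-4227) = (2*169)*(1/726) + 47*(-1/4227) = 338*(1/726) - 47/4227 = 169/363 - 47/4227 = 77478/170489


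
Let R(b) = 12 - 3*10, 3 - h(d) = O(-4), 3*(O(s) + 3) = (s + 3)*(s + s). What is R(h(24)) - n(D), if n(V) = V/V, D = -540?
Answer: -19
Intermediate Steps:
O(s) = -3 + 2*s*(3 + s)/3 (O(s) = -3 + ((s + 3)*(s + s))/3 = -3 + ((3 + s)*(2*s))/3 = -3 + (2*s*(3 + s))/3 = -3 + 2*s*(3 + s)/3)
h(d) = 10/3 (h(d) = 3 - (-3 + 2*(-4) + (⅔)*(-4)²) = 3 - (-3 - 8 + (⅔)*16) = 3 - (-3 - 8 + 32/3) = 3 - 1*(-⅓) = 3 + ⅓ = 10/3)
R(b) = -18 (R(b) = 12 - 30 = -18)
n(V) = 1
R(h(24)) - n(D) = -18 - 1*1 = -18 - 1 = -19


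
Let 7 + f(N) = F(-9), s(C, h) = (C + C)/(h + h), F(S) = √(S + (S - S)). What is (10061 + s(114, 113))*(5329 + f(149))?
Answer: 6051151254/113 + 3411021*I/113 ≈ 5.355e+7 + 30186.0*I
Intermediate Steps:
F(S) = √S (F(S) = √(S + 0) = √S)
s(C, h) = C/h (s(C, h) = (2*C)/((2*h)) = (2*C)*(1/(2*h)) = C/h)
f(N) = -7 + 3*I (f(N) = -7 + √(-9) = -7 + 3*I)
(10061 + s(114, 113))*(5329 + f(149)) = (10061 + 114/113)*(5329 + (-7 + 3*I)) = (10061 + 114*(1/113))*(5322 + 3*I) = (10061 + 114/113)*(5322 + 3*I) = 1137007*(5322 + 3*I)/113 = 6051151254/113 + 3411021*I/113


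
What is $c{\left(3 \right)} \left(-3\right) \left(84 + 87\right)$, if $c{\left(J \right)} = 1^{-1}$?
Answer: $-513$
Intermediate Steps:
$c{\left(J \right)} = 1$
$c{\left(3 \right)} \left(-3\right) \left(84 + 87\right) = 1 \left(-3\right) \left(84 + 87\right) = \left(-3\right) 171 = -513$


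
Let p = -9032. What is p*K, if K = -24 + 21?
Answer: 27096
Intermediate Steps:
K = -3
p*K = -9032*(-3) = 27096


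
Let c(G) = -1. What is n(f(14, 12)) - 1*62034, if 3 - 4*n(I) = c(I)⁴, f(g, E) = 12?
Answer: -124067/2 ≈ -62034.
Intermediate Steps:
n(I) = ½ (n(I) = ¾ - ¼*(-1)⁴ = ¾ - ¼*1 = ¾ - ¼ = ½)
n(f(14, 12)) - 1*62034 = ½ - 1*62034 = ½ - 62034 = -124067/2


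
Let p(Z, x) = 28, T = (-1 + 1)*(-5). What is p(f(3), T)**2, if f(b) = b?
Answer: 784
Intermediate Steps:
T = 0 (T = 0*(-5) = 0)
p(f(3), T)**2 = 28**2 = 784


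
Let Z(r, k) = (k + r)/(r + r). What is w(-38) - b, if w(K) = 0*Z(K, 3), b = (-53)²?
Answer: -2809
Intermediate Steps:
Z(r, k) = (k + r)/(2*r) (Z(r, k) = (k + r)/((2*r)) = (k + r)*(1/(2*r)) = (k + r)/(2*r))
b = 2809
w(K) = 0 (w(K) = 0*((3 + K)/(2*K)) = 0)
w(-38) - b = 0 - 1*2809 = 0 - 2809 = -2809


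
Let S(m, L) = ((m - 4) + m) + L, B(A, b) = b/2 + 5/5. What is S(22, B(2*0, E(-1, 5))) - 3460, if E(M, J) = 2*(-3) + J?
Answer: -6839/2 ≈ -3419.5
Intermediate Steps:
E(M, J) = -6 + J
B(A, b) = 1 + b/2 (B(A, b) = b*(1/2) + 5*(1/5) = b/2 + 1 = 1 + b/2)
S(m, L) = -4 + L + 2*m (S(m, L) = ((-4 + m) + m) + L = (-4 + 2*m) + L = -4 + L + 2*m)
S(22, B(2*0, E(-1, 5))) - 3460 = (-4 + (1 + (-6 + 5)/2) + 2*22) - 3460 = (-4 + (1 + (1/2)*(-1)) + 44) - 3460 = (-4 + (1 - 1/2) + 44) - 3460 = (-4 + 1/2 + 44) - 3460 = 81/2 - 3460 = -6839/2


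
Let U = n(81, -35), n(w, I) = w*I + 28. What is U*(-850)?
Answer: 2385950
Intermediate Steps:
n(w, I) = 28 + I*w (n(w, I) = I*w + 28 = 28 + I*w)
U = -2807 (U = 28 - 35*81 = 28 - 2835 = -2807)
U*(-850) = -2807*(-850) = 2385950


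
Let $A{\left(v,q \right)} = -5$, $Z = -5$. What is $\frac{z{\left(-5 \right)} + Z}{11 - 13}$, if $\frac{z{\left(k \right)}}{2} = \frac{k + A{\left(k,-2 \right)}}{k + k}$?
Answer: $\frac{3}{2} \approx 1.5$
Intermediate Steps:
$z{\left(k \right)} = \frac{-5 + k}{k}$ ($z{\left(k \right)} = 2 \frac{k - 5}{k + k} = 2 \frac{-5 + k}{2 k} = \frac{-5 + k}{k}$)
$\frac{z{\left(-5 \right)} + Z}{11 - 13} = \frac{\frac{-5 - 5}{-5} - 5}{11 - 13} = \frac{\left(- \frac{1}{5}\right) \left(-10\right) - 5}{-2} = \left(2 - 5\right) \left(- \frac{1}{2}\right) = \left(-3\right) \left(- \frac{1}{2}\right) = \frac{3}{2}$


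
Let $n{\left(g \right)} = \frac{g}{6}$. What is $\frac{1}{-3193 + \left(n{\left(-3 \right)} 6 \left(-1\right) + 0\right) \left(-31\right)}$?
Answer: $- \frac{1}{3286} \approx -0.00030432$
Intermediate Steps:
$n{\left(g \right)} = \frac{g}{6}$ ($n{\left(g \right)} = g \frac{1}{6} = \frac{g}{6}$)
$\frac{1}{-3193 + \left(n{\left(-3 \right)} 6 \left(-1\right) + 0\right) \left(-31\right)} = \frac{1}{-3193 + \left(\frac{1}{6} \left(-3\right) 6 \left(-1\right) + 0\right) \left(-31\right)} = \frac{1}{-3193 + \left(\left(- \frac{1}{2}\right) 6 \left(-1\right) + 0\right) \left(-31\right)} = \frac{1}{-3193 + \left(\left(-3\right) \left(-1\right) + 0\right) \left(-31\right)} = \frac{1}{-3193 + \left(3 + 0\right) \left(-31\right)} = \frac{1}{-3193 + 3 \left(-31\right)} = \frac{1}{-3193 - 93} = \frac{1}{-3286} = - \frac{1}{3286}$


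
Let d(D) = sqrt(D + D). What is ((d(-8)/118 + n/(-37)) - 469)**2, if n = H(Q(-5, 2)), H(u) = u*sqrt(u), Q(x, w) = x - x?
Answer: 765684237/3481 - 1876*I/59 ≈ 2.1996e+5 - 31.797*I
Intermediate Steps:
Q(x, w) = 0
H(u) = u**(3/2)
n = 0 (n = 0**(3/2) = 0)
d(D) = sqrt(2)*sqrt(D) (d(D) = sqrt(2*D) = sqrt(2)*sqrt(D))
((d(-8)/118 + n/(-37)) - 469)**2 = (((sqrt(2)*sqrt(-8))/118 + 0/(-37)) - 469)**2 = (((sqrt(2)*(2*I*sqrt(2)))*(1/118) + 0*(-1/37)) - 469)**2 = (((4*I)*(1/118) + 0) - 469)**2 = ((2*I/59 + 0) - 469)**2 = (2*I/59 - 469)**2 = (-469 + 2*I/59)**2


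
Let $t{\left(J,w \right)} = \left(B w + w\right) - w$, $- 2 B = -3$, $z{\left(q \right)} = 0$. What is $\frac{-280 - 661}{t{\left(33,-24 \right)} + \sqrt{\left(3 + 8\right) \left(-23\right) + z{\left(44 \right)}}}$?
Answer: $\frac{33876}{1549} + \frac{941 i \sqrt{253}}{1549} \approx 21.87 + 9.6627 i$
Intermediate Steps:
$B = \frac{3}{2}$ ($B = \left(- \frac{1}{2}\right) \left(-3\right) = \frac{3}{2} \approx 1.5$)
$t{\left(J,w \right)} = \frac{3 w}{2}$ ($t{\left(J,w \right)} = \left(\frac{3 w}{2} + w\right) - w = \frac{5 w}{2} - w = \frac{3 w}{2}$)
$\frac{-280 - 661}{t{\left(33,-24 \right)} + \sqrt{\left(3 + 8\right) \left(-23\right) + z{\left(44 \right)}}} = \frac{-280 - 661}{\frac{3}{2} \left(-24\right) + \sqrt{\left(3 + 8\right) \left(-23\right) + 0}} = - \frac{941}{-36 + \sqrt{11 \left(-23\right) + 0}} = - \frac{941}{-36 + \sqrt{-253 + 0}} = - \frac{941}{-36 + \sqrt{-253}} = - \frac{941}{-36 + i \sqrt{253}}$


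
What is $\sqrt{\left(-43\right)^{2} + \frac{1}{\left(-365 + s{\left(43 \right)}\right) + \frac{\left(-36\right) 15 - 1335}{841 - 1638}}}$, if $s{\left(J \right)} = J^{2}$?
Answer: $\frac{2 \sqrt{648690292232763}}{1184623} \approx 43.0$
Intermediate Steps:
$\sqrt{\left(-43\right)^{2} + \frac{1}{\left(-365 + s{\left(43 \right)}\right) + \frac{\left(-36\right) 15 - 1335}{841 - 1638}}} = \sqrt{\left(-43\right)^{2} + \frac{1}{\left(-365 + 43^{2}\right) + \frac{\left(-36\right) 15 - 1335}{841 - 1638}}} = \sqrt{1849 + \frac{1}{\left(-365 + 1849\right) + \frac{-540 - 1335}{-797}}} = \sqrt{1849 + \frac{1}{1484 - - \frac{1875}{797}}} = \sqrt{1849 + \frac{1}{1484 + \frac{1875}{797}}} = \sqrt{1849 + \frac{1}{\frac{1184623}{797}}} = \sqrt{1849 + \frac{797}{1184623}} = \sqrt{\frac{2190368724}{1184623}} = \frac{2 \sqrt{648690292232763}}{1184623}$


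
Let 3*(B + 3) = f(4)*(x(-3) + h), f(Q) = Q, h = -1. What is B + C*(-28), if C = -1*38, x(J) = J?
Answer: 3167/3 ≈ 1055.7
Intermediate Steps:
B = -25/3 (B = -3 + (4*(-3 - 1))/3 = -3 + (4*(-4))/3 = -3 + (⅓)*(-16) = -3 - 16/3 = -25/3 ≈ -8.3333)
C = -38
B + C*(-28) = -25/3 - 38*(-28) = -25/3 + 1064 = 3167/3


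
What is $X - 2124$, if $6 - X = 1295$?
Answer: $-3413$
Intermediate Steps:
$X = -1289$ ($X = 6 - 1295 = -1289$)
$X - 2124 = -1289 - 2124 = -3413$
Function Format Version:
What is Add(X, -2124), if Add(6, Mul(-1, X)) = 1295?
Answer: -3413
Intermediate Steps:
X = -1289 (X = Add(6, Mul(-1, 1295)) = Add(6, -1295) = -1289)
Add(X, -2124) = Add(-1289, -2124) = -3413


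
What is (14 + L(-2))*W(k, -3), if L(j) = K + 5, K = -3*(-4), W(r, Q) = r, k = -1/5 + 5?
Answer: 744/5 ≈ 148.80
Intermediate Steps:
k = 24/5 (k = -1*⅕ + 5 = -⅕ + 5 = 24/5 ≈ 4.8000)
K = 12
L(j) = 17 (L(j) = 12 + 5 = 17)
(14 + L(-2))*W(k, -3) = (14 + 17)*(24/5) = 31*(24/5) = 744/5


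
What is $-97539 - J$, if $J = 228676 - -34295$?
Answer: $-360510$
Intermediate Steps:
$J = 262971$ ($J = 228676 + 34295 = 262971$)
$-97539 - J = -97539 - 262971 = -360510$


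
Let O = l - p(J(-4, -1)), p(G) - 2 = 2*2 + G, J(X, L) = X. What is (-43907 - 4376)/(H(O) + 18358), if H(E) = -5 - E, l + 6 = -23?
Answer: -48283/18384 ≈ -2.6264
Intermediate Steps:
p(G) = 6 + G (p(G) = 2 + (2*2 + G) = 2 + (4 + G) = 6 + G)
l = -29 (l = -6 - 23 = -29)
O = -31 (O = -29 - (6 - 4) = -29 - 1*2 = -29 - 2 = -31)
(-43907 - 4376)/(H(O) + 18358) = (-43907 - 4376)/((-5 - 1*(-31)) + 18358) = -48283/((-5 + 31) + 18358) = -48283/(26 + 18358) = -48283/18384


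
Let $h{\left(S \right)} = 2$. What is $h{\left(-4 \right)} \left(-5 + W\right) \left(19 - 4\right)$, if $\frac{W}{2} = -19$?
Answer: $-1290$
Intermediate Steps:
$W = -38$ ($W = 2 \left(-19\right) = -38$)
$h{\left(-4 \right)} \left(-5 + W\right) \left(19 - 4\right) = 2 \left(-5 - 38\right) \left(19 - 4\right) = 2 \left(\left(-43\right) 15\right) = 2 \left(-645\right) = -1290$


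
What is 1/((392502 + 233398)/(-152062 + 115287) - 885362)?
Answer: -1471/1302392538 ≈ -1.1295e-6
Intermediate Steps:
1/((392502 + 233398)/(-152062 + 115287) - 885362) = 1/(625900/(-36775) - 885362) = 1/(625900*(-1/36775) - 885362) = 1/(-25036/1471 - 885362) = 1/(-1302392538/1471) = -1471/1302392538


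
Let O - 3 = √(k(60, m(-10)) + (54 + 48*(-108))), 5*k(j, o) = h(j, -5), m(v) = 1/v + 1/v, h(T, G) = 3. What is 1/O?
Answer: 5/8564 - I*√128235/25692 ≈ 0.00058384 - 0.013938*I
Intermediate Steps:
m(v) = 2/v (m(v) = 1/v + 1/v = 2/v)
k(j, o) = ⅗ (k(j, o) = (⅕)*3 = ⅗)
O = 3 + I*√128235/5 (O = 3 + √(⅗ + (54 + 48*(-108))) = 3 + √(⅗ + (54 - 5184)) = 3 + √(⅗ - 5130) = 3 + √(-25647/5) = 3 + I*√128235/5 ≈ 3.0 + 71.62*I)
1/O = 1/(3 + I*√128235/5)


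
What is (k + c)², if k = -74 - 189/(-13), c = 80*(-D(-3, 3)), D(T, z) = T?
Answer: 5508409/169 ≈ 32594.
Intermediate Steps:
c = 240 (c = 80*(-1*(-3)) = 80*3 = 240)
k = -773/13 (k = -74 - 189*(-1)/13 = -74 - 1*(-189/13) = -74 + 189/13 = -773/13 ≈ -59.462)
(k + c)² = (-773/13 + 240)² = (2347/13)² = 5508409/169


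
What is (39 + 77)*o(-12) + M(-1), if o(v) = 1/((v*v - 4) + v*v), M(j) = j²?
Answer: 100/71 ≈ 1.4085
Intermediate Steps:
o(v) = 1/(-4 + 2*v²) (o(v) = 1/((v² - 4) + v²) = 1/((-4 + v²) + v²) = 1/(-4 + 2*v²))
(39 + 77)*o(-12) + M(-1) = (39 + 77)*(1/(2*(-2 + (-12)²))) + (-1)² = 116*(1/(2*(-2 + 144))) + 1 = 116*((½)/142) + 1 = 116*((½)*(1/142)) + 1 = 116*(1/284) + 1 = 29/71 + 1 = 100/71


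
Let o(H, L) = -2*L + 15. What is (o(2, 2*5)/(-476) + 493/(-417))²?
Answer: 54094851889/39399074064 ≈ 1.3730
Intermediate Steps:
o(H, L) = 15 - 2*L
(o(2, 2*5)/(-476) + 493/(-417))² = ((15 - 4*5)/(-476) + 493/(-417))² = ((15 - 2*10)*(-1/476) + 493*(-1/417))² = ((15 - 20)*(-1/476) - 493/417)² = (-5*(-1/476) - 493/417)² = (5/476 - 493/417)² = (-232583/198492)² = 54094851889/39399074064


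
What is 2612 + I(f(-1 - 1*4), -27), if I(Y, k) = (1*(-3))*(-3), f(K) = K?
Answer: 2621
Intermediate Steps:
I(Y, k) = 9 (I(Y, k) = -3*(-3) = 9)
2612 + I(f(-1 - 1*4), -27) = 2612 + 9 = 2621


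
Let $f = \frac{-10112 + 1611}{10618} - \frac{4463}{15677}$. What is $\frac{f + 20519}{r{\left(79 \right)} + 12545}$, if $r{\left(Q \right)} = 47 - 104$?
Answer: $\frac{3415378964023}{2078732324368} \approx 1.643$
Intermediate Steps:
$f = - \frac{180658311}{166458386}$ ($f = \left(-8501\right) \frac{1}{10618} - \frac{4463}{15677} = - \frac{8501}{10618} - \frac{4463}{15677} = - \frac{180658311}{166458386} \approx -1.0853$)
$r{\left(Q \right)} = -57$ ($r{\left(Q \right)} = 47 - 104 = -57$)
$\frac{f + 20519}{r{\left(79 \right)} + 12545} = \frac{- \frac{180658311}{166458386} + 20519}{-57 + 12545} = \frac{3415378964023}{166458386 \cdot 12488} = \frac{3415378964023}{166458386} \cdot \frac{1}{12488} = \frac{3415378964023}{2078732324368}$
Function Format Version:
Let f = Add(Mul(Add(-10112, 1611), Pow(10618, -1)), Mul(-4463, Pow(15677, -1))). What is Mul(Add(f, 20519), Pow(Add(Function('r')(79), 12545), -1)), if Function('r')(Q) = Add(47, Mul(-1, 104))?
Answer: Rational(3415378964023, 2078732324368) ≈ 1.6430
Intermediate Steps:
f = Rational(-180658311, 166458386) (f = Add(Mul(-8501, Rational(1, 10618)), Mul(-4463, Rational(1, 15677))) = Add(Rational(-8501, 10618), Rational(-4463, 15677)) = Rational(-180658311, 166458386) ≈ -1.0853)
Function('r')(Q) = -57 (Function('r')(Q) = Add(47, -104) = -57)
Mul(Add(f, 20519), Pow(Add(Function('r')(79), 12545), -1)) = Mul(Add(Rational(-180658311, 166458386), 20519), Pow(Add(-57, 12545), -1)) = Mul(Rational(3415378964023, 166458386), Pow(12488, -1)) = Mul(Rational(3415378964023, 166458386), Rational(1, 12488)) = Rational(3415378964023, 2078732324368)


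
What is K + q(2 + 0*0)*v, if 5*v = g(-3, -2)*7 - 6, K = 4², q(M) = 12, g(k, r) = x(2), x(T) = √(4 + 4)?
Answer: 8/5 + 168*√2/5 ≈ 49.118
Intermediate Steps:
x(T) = 2*√2 (x(T) = √8 = 2*√2)
g(k, r) = 2*√2
K = 16
v = -6/5 + 14*√2/5 (v = ((2*√2)*7 - 6)/5 = (14*√2 - 6)/5 = (-6 + 14*√2)/5 = -6/5 + 14*√2/5 ≈ 2.7598)
K + q(2 + 0*0)*v = 16 + 12*(-6/5 + 14*√2/5) = 16 + (-72/5 + 168*√2/5) = 8/5 + 168*√2/5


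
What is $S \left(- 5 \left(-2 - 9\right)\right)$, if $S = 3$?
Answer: $165$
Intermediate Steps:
$S \left(- 5 \left(-2 - 9\right)\right) = 3 \left(- 5 \left(-2 - 9\right)\right) = 3 \left(\left(-5\right) \left(-11\right)\right) = 3 \cdot 55 = 165$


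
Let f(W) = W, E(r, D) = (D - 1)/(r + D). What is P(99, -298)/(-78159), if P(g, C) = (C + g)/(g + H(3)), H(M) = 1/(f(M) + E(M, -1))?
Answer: 2/78159 ≈ 2.5589e-5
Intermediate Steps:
E(r, D) = (-1 + D)/(D + r)
H(M) = 1/(M - 2/(-1 + M)) (H(M) = 1/(M + (-1 - 1)/(-1 + M)) = 1/(M - 2/(-1 + M)))
P(g, C) = (C + g)/(½ + g) (P(g, C) = (C + g)/(g + (-1 + 3)/(-2 + 3*(-1 + 3))) = (C + g)/(g + 2/(-2 + 3*2)) = (C + g)/(g + 2/(-2 + 6)) = (C + g)/(g + 2/4) = (C + g)/(g + (¼)*2) = (C + g)/(g + ½) = (C + g)/(½ + g))
P(99, -298)/(-78159) = (2*(-298 + 99)/(1 + 2*99))/(-78159) = (2*(-199)/(1 + 198))*(-1/78159) = (2*(-199)/199)*(-1/78159) = (2*(1/199)*(-199))*(-1/78159) = -2*(-1/78159) = 2/78159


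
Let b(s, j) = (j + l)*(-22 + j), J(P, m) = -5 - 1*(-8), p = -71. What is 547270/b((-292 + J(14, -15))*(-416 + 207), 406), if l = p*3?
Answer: 273635/37056 ≈ 7.3844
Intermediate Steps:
J(P, m) = 3 (J(P, m) = -5 + 8 = 3)
l = -213 (l = -71*3 = -213)
b(s, j) = (-213 + j)*(-22 + j) (b(s, j) = (j - 213)*(-22 + j) = (-213 + j)*(-22 + j))
547270/b((-292 + J(14, -15))*(-416 + 207), 406) = 547270/(4686 + 406**2 - 235*406) = 547270/(4686 + 164836 - 95410) = 547270/74112 = 547270*(1/74112) = 273635/37056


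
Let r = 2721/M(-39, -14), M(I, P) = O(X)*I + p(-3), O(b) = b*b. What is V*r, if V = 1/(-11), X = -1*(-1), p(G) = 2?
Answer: 2721/407 ≈ 6.6855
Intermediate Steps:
X = 1
V = -1/11 (V = 1*(-1/11) = -1/11 ≈ -0.090909)
O(b) = b²
M(I, P) = 2 + I (M(I, P) = 1²*I + 2 = 1*I + 2 = I + 2 = 2 + I)
r = -2721/37 (r = 2721/(2 - 39) = 2721/(-37) = 2721*(-1/37) = -2721/37 ≈ -73.541)
V*r = -1/11*(-2721/37) = 2721/407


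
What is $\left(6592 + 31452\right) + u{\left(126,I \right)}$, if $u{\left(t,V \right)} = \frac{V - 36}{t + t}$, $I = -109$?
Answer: $\frac{9586943}{252} \approx 38043.0$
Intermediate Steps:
$u{\left(t,V \right)} = \frac{-36 + V}{2 t}$
$\left(6592 + 31452\right) + u{\left(126,I \right)} = \left(6592 + 31452\right) + \frac{-36 - 109}{2 \cdot 126} = 38044 + \frac{1}{2} \cdot \frac{1}{126} \left(-145\right) = 38044 - \frac{145}{252} = \frac{9586943}{252}$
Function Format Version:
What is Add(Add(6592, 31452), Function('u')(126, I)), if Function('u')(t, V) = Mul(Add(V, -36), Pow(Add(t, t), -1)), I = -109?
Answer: Rational(9586943, 252) ≈ 38043.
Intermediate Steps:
Function('u')(t, V) = Mul(Rational(1, 2), Pow(t, -1), Add(-36, V)) (Function('u')(t, V) = Mul(Add(-36, V), Pow(Mul(2, t), -1)) = Mul(Add(-36, V), Mul(Rational(1, 2), Pow(t, -1))) = Mul(Rational(1, 2), Pow(t, -1), Add(-36, V)))
Add(Add(6592, 31452), Function('u')(126, I)) = Add(Add(6592, 31452), Mul(Rational(1, 2), Pow(126, -1), Add(-36, -109))) = Add(38044, Mul(Rational(1, 2), Rational(1, 126), -145)) = Add(38044, Rational(-145, 252)) = Rational(9586943, 252)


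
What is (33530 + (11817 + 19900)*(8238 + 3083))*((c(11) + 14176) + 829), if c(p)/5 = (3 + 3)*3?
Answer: 5420639965265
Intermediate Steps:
c(p) = 90 (c(p) = 5*((3 + 3)*3) = 5*(6*3) = 5*18 = 90)
(33530 + (11817 + 19900)*(8238 + 3083))*((c(11) + 14176) + 829) = (33530 + (11817 + 19900)*(8238 + 3083))*((90 + 14176) + 829) = (33530 + 31717*11321)*(14266 + 829) = (33530 + 359068157)*15095 = 359101687*15095 = 5420639965265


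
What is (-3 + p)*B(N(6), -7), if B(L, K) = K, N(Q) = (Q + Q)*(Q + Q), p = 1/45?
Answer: 938/45 ≈ 20.844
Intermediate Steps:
p = 1/45 ≈ 0.022222
N(Q) = 4*Q² (N(Q) = (2*Q)*(2*Q) = 4*Q²)
(-3 + p)*B(N(6), -7) = (-3 + 1/45)*(-7) = -134/45*(-7) = 938/45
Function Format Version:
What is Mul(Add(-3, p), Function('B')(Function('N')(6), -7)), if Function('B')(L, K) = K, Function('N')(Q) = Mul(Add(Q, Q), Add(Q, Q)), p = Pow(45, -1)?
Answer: Rational(938, 45) ≈ 20.844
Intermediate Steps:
p = Rational(1, 45) ≈ 0.022222
Function('N')(Q) = Mul(4, Pow(Q, 2)) (Function('N')(Q) = Mul(Mul(2, Q), Mul(2, Q)) = Mul(4, Pow(Q, 2)))
Mul(Add(-3, p), Function('B')(Function('N')(6), -7)) = Mul(Add(-3, Rational(1, 45)), -7) = Mul(Rational(-134, 45), -7) = Rational(938, 45)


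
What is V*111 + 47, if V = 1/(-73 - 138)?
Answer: 9806/211 ≈ 46.474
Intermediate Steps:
V = -1/211 (V = 1/(-211) = -1/211 ≈ -0.0047393)
V*111 + 47 = -1/211*111 + 47 = -111/211 + 47 = 9806/211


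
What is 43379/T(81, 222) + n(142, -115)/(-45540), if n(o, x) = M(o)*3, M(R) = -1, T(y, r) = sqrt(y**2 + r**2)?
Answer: 1/15180 + 43379*sqrt(6205)/18615 ≈ 183.56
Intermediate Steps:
T(y, r) = sqrt(r**2 + y**2)
n(o, x) = -3 (n(o, x) = -1*3 = -3)
43379/T(81, 222) + n(142, -115)/(-45540) = 43379/(sqrt(222**2 + 81**2)) - 3/(-45540) = 43379/(sqrt(49284 + 6561)) - 3*(-1/45540) = 43379/(sqrt(55845)) + 1/15180 = 43379/((3*sqrt(6205))) + 1/15180 = 43379*(sqrt(6205)/18615) + 1/15180 = 43379*sqrt(6205)/18615 + 1/15180 = 1/15180 + 43379*sqrt(6205)/18615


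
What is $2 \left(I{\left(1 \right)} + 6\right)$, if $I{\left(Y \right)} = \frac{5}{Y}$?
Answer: $22$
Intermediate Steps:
$2 \left(I{\left(1 \right)} + 6\right) = 2 \left(\frac{5}{1} + 6\right) = 2 \left(5 \cdot 1 + 6\right) = 2 \left(5 + 6\right) = 2 \cdot 11 = 22$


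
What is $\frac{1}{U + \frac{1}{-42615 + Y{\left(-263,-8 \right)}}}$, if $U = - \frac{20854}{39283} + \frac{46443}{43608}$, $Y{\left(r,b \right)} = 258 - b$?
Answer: $\frac{24182028069112}{12916144126583} \approx 1.8722$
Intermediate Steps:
$U = \frac{305006379}{571017688}$ ($U = \left(-20854\right) \frac{1}{39283} + 46443 \cdot \frac{1}{43608} = - \frac{20854}{39283} + \frac{15481}{14536} = \frac{305006379}{571017688} \approx 0.53415$)
$\frac{1}{U + \frac{1}{-42615 + Y{\left(-263,-8 \right)}}} = \frac{1}{\frac{305006379}{571017688} + \frac{1}{-42615 + \left(258 - -8\right)}} = \frac{1}{\frac{305006379}{571017688} + \frac{1}{-42615 + \left(258 + 8\right)}} = \frac{1}{\frac{305006379}{571017688} + \frac{1}{-42615 + 266}} = \frac{1}{\frac{305006379}{571017688} + \frac{1}{-42349}} = \frac{1}{\frac{305006379}{571017688} - \frac{1}{42349}} = \frac{1}{\frac{12916144126583}{24182028069112}} = \frac{24182028069112}{12916144126583}$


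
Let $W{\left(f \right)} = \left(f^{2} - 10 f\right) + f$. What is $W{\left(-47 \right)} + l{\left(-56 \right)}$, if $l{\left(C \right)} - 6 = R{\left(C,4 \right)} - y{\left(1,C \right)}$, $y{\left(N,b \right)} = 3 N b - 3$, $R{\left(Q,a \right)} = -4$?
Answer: $2805$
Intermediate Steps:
$y{\left(N,b \right)} = -3 + 3 N b$ ($y{\left(N,b \right)} = 3 N b - 3 = -3 + 3 N b$)
$W{\left(f \right)} = f^{2} - 9 f$
$l{\left(C \right)} = 5 - 3 C$ ($l{\left(C \right)} = 6 - \left(1 + 3 \cdot 1 C\right) = 6 - \left(1 + 3 C\right) = 5 - 3 C$)
$W{\left(-47 \right)} + l{\left(-56 \right)} = - 47 \left(-9 - 47\right) + \left(5 - -168\right) = \left(-47\right) \left(-56\right) + \left(5 + 168\right) = 2632 + 173 = 2805$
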